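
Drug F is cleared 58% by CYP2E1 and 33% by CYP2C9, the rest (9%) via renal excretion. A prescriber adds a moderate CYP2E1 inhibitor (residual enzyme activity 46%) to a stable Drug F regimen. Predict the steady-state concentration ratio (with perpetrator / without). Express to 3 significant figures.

CYP2E1: 0.58 × 0.46 = 0.2668
CYP2C9: 0.33 (unchanged)
Other: 0.09 (unchanged)
Relative clearance = 0.2668 + 0.33 + 0.09 = 0.6868.
Since steady-state concentration ∝ 1/CL, the ratio is 1 / 0.6868 = 1.46.

1.46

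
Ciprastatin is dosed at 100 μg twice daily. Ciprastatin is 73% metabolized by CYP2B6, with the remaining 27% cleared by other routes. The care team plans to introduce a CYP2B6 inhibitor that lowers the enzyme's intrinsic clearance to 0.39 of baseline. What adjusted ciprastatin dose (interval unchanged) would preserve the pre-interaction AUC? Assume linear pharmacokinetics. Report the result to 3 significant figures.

55.5 μg

The CYP2B6 pathway (73% of clearance) is reduced to 0.39× activity: 0.73 × 0.39 = 0.2847.
The remaining 27% of clearance is unaffected.
Relative clearance = 0.2847 + 0.27 = 0.5547.
Exposure is unchanged when dose changes in proportion to clearance. New dose = 100 μg × 0.5547 = 55.5 μg.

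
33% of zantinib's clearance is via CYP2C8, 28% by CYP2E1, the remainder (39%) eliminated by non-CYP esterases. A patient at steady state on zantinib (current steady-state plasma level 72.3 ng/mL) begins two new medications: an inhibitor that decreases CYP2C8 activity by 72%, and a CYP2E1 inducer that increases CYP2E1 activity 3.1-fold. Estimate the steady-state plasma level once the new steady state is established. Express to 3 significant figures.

CYP2C8: 0.33 × 0.28 = 0.0924
CYP2E1: 0.28 × 3.1 = 0.868
Other: 0.39 (unchanged)
Relative clearance = 0.0924 + 0.868 + 0.39 = 1.3504.
Steady-state plasma level ∝ 1/CL: new value = 72.3 / 1.3504 = 53.5 ng/mL.

53.5 ng/mL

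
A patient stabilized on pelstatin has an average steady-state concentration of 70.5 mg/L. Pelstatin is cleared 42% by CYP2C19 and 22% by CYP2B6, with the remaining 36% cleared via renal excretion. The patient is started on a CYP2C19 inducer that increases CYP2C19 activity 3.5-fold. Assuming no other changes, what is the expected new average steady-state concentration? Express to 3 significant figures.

34.4 mg/L

The CYP2C19 pathway (42% of clearance) increases to 3.5× activity: 0.42 × 3.5 = 1.47.
CYP2B6 (22%) and the residual 36% are unaffected.
Relative clearance = 1.47 + 0.22 + 0.36 = 2.05.
With dosing unchanged, average steady-state concentration scales as 1/CL: 70.5 / 2.05 = 34.4 mg/L.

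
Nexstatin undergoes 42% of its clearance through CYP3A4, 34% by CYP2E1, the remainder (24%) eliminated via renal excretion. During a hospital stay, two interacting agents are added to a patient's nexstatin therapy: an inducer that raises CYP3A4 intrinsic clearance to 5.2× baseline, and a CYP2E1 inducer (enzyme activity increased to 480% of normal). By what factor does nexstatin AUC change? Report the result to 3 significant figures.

The CYP3A4 pathway (42% of clearance) rises to 5.2× activity: 0.42 × 5.2 = 2.184.
The CYP2E1 pathway (34% of clearance) increases to 4.8× activity: 0.34 × 4.8 = 1.632.
The remaining 24% of clearance is unaffected.
New clearance relative to baseline: 2.184 + 1.632 + 0.24 = 4.056.
AUC ∝ 1/CL: fold-change = 1 / 4.056 = 0.247.

0.247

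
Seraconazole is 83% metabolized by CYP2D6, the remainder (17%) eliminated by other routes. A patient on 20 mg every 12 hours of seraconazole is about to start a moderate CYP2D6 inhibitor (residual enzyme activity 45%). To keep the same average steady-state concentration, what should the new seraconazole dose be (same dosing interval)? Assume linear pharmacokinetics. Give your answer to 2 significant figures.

The CYP2D6 pathway (83% of clearance) falls to 0.45× activity: 0.83 × 0.45 = 0.3735.
Non-CYP routes (17%) are unchanged.
Relative clearance = 0.3735 + 0.17 = 0.5435.
Exposure is unchanged when dose changes in proportion to clearance. New dose = 20 mg × 0.5435 = 11 mg.

11 mg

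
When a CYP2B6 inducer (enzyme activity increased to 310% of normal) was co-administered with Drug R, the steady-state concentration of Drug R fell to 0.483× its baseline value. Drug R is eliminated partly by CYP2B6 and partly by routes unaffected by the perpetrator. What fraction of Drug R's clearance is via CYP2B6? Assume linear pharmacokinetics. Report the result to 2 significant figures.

Let fm be the CYP2B6 fraction. New clearance relative to baseline = fm × 3.1 + (1 − fm).
Steady-state concentration ratio = 1 / (new CL fraction), so new CL fraction = 1 / 0.483 = 2.07.
fm × 3.1 + 1 − fm = 2.07  ⇒  fm × (3.1 − 1) = 1.07  ⇒  fm = 0.51.

0.51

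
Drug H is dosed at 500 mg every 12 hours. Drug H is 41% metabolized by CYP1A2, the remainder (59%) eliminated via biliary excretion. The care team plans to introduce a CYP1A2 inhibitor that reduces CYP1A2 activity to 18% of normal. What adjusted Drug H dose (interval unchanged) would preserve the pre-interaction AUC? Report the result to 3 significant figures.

CYP1A2: 0.41 × 0.18 = 0.0738
Other: 0.59 (unchanged)
New clearance relative to baseline: 0.0738 + 0.59 = 0.6638.
Css,avg = (dose rate)/CL, so holding Css fixed requires dose ∝ CL: 500 × 0.6638 = 332 mg.

332 mg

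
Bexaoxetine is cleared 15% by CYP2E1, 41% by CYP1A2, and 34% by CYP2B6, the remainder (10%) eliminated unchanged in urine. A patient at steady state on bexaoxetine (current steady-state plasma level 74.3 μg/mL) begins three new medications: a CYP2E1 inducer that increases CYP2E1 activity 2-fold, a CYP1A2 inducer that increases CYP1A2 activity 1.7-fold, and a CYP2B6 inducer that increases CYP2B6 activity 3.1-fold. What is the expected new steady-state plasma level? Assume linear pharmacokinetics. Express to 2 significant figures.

The CYP2E1 pathway (15% of clearance) rises to 2× activity: 0.15 × 2 = 0.3.
The CYP1A2 pathway (41% of clearance) increases to 1.7× activity: 0.41 × 1.7 = 0.697.
The CYP2B6 pathway (34% of clearance) increases to 3.1× activity: 0.34 × 3.1 = 1.054.
The remaining 10% of clearance is unaffected.
New clearance relative to baseline: 0.3 + 0.697 + 1.054 + 0.1 = 2.151.
New steady-state plasma level = 74.3 / 2.151 = 35 μg/mL (concentration scales inversely with clearance).

35 μg/mL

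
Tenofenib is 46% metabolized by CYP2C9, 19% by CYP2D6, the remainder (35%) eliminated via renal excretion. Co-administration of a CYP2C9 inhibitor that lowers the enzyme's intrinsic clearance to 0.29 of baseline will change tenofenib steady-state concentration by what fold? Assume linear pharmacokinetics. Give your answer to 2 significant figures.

1.5

The CYP2C9 pathway (46% of clearance) is reduced to 0.29× activity: 0.46 × 0.29 = 0.1334.
CYP2D6 (19%) and the residual 35% are unaffected.
CL_new/CL_old = 0.1334 + 0.19 + 0.35 = 0.6734.
Since steady-state concentration ∝ 1/CL, the ratio is 1 / 0.6734 = 1.5.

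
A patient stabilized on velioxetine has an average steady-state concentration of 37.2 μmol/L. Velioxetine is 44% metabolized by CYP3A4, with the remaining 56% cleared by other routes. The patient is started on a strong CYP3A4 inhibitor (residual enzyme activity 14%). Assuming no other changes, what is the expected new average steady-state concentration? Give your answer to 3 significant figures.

The CYP3A4 pathway (44% of clearance) falls to 0.14× activity: 0.44 × 0.14 = 0.0616.
The remaining 56% of clearance is unaffected.
New clearance relative to baseline: 0.0616 + 0.56 = 0.6216.
With dosing unchanged, average steady-state concentration scales as 1/CL: 37.2 / 0.6216 = 59.8 μmol/L.

59.8 μmol/L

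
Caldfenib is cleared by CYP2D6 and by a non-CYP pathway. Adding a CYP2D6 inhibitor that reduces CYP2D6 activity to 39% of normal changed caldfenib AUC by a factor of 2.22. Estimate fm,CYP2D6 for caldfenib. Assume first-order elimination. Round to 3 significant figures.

0.901

Call the CYP2D6 fraction fm. After the interaction, CL_new/CL_old = fm × 0.39 + (1 − fm).
AUC ratio = 1 / (new CL fraction), so new CL fraction = 1 / 2.22 = 0.4505.
fm × 0.39 + 1 − fm = 0.4505  ⇒  fm × (0.39 − 1) = −0.5495  ⇒  fm = 0.901.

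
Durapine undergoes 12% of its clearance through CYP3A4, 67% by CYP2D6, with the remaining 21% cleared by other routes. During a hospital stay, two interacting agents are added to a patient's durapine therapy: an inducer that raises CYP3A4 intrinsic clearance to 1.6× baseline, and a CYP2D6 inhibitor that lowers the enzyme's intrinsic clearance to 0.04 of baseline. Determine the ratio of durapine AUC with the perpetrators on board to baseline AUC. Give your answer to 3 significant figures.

2.33

The CYP3A4 pathway (12% of clearance) rises to 1.6× activity: 0.12 × 1.6 = 0.192.
The CYP2D6 pathway (67% of clearance) falls to 0.04× activity: 0.67 × 0.04 = 0.0268.
The remaining 21% of clearance is unaffected.
CL_new/CL_old = 0.192 + 0.0268 + 0.21 = 0.4288.
Because AUC varies inversely with clearance, the combined effect is 1 / 0.4288 = 2.33.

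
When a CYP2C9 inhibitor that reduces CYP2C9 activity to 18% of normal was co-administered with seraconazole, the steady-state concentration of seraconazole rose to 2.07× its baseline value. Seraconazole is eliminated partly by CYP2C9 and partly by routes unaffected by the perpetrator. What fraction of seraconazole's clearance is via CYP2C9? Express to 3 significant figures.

0.630

CL'/CL = 1 / 2.07 = 0.4831
0.18·fm + (1 − fm) = 0.4831
fm = (0.4831 − 1) / (0.18 − 1) = 0.630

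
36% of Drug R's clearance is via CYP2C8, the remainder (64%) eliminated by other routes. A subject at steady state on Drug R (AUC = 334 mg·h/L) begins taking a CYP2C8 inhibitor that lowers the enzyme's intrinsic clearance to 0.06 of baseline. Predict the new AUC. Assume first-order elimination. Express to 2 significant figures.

5.0 × 10² mg·h/L

CYP2C8: 0.36 × 0.06 = 0.0216
Other: 0.64 (unchanged)
CL_new/CL_old = 0.0216 + 0.64 = 0.6616.
With dosing unchanged, AUC scales as 1/CL: 334 / 0.6616 = 5.0 × 10² mg·h/L.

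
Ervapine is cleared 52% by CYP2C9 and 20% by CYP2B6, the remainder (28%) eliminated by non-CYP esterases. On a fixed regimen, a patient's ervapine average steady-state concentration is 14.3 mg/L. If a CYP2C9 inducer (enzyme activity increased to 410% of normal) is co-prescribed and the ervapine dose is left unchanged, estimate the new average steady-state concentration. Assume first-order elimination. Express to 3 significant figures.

5.47 mg/L

CYP2C9: 0.52 × 4.1 = 2.132
CYP2B6: 0.2 (unchanged)
Other: 0.28 (unchanged)
Relative clearance = 2.132 + 0.2 + 0.28 = 2.612.
Average steady-state concentration ∝ 1/CL, so new value = 14.3 / 2.612 = 5.47 mg/L.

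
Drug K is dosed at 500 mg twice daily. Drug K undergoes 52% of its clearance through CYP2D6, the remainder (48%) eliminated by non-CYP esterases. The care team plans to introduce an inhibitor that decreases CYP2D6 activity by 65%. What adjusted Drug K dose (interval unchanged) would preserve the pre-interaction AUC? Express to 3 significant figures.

The CYP2D6 pathway (52% of clearance) falls to 0.35× activity: 0.52 × 0.35 = 0.182.
The remaining 48% of clearance is unaffected.
New clearance relative to baseline: 0.182 + 0.48 = 0.662.
Exposure is unchanged when dose changes in proportion to clearance. New dose = 500 mg × 0.662 = 331 mg.

331 mg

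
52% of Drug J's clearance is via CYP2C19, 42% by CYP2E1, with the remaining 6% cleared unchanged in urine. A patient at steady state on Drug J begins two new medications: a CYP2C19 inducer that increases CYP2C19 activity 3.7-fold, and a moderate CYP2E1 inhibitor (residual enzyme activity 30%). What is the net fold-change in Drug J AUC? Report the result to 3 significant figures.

The CYP2C19 pathway (52% of clearance) rises to 3.7× activity: 0.52 × 3.7 = 1.924.
The CYP2E1 pathway (42% of clearance) drops to 0.3× activity: 0.42 × 0.3 = 0.126.
Non-CYP routes (6%) are unchanged.
New clearance relative to baseline: 1.924 + 0.126 + 0.06 = 2.11.
Because AUC varies inversely with clearance, the combined effect is 1 / 2.11 = 0.474.

0.474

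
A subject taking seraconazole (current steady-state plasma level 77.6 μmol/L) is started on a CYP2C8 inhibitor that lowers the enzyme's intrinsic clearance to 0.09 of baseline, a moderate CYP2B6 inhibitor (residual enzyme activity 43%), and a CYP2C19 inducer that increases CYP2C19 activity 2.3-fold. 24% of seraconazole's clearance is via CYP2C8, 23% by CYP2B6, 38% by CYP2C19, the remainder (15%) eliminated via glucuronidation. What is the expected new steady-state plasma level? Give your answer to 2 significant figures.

The CYP2C8 pathway (24% of clearance) is reduced to 0.09× activity: 0.24 × 0.09 = 0.0216.
The CYP2B6 pathway (23% of clearance) is reduced to 0.43× activity: 0.23 × 0.43 = 0.0989.
The CYP2C19 pathway (38% of clearance) increases to 2.3× activity: 0.38 × 2.3 = 0.874.
The remaining 15% of clearance is unaffected.
Relative clearance = 0.0216 + 0.0989 + 0.874 + 0.15 = 1.1445.
Dividing the baseline by the relative clearance: 77.6 / 1.1445 = 68 μmol/L.

68 μmol/L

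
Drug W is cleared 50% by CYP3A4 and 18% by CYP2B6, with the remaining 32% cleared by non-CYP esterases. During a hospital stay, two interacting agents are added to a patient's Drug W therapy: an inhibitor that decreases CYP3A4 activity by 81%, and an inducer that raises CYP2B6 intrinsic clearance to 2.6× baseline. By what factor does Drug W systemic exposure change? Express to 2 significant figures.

The CYP3A4 pathway (50% of clearance) is reduced to 0.19× activity: 0.5 × 0.19 = 0.095.
The CYP2B6 pathway (18% of clearance) rises to 2.6× activity: 0.18 × 2.6 = 0.468.
Non-CYP routes (32%) are unchanged.
CL_new/CL_old = 0.095 + 0.468 + 0.32 = 0.883.
Net systemic exposure ratio = 1 / 0.883 = 1.1.

1.1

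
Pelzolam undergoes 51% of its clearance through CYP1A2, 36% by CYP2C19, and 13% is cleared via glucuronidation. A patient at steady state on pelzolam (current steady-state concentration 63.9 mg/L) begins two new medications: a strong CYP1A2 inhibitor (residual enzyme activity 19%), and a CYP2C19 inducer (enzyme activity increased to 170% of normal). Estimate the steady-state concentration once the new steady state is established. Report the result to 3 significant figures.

76.2 mg/L

CYP1A2: 0.51 × 0.19 = 0.0969
CYP2C19: 0.36 × 1.7 = 0.612
Other: 0.13 (unchanged)
CL_new/CL_old = 0.0969 + 0.612 + 0.13 = 0.8389.
Dividing the baseline by the relative clearance: 63.9 / 0.8389 = 76.2 mg/L.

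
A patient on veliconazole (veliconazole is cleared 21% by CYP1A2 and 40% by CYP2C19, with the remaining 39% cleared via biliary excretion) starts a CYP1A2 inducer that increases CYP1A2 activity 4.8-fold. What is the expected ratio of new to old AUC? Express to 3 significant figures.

The CYP1A2 pathway (21% of clearance) rises to 4.8× activity: 0.21 × 4.8 = 1.008.
CYP2C19 (40%) and the residual 39% are unaffected.
New clearance relative to baseline: 1.008 + 0.4 + 0.39 = 1.798.
AUC is inversely proportional to clearance, so the fold-change is 1 / 1.798 = 0.556.

0.556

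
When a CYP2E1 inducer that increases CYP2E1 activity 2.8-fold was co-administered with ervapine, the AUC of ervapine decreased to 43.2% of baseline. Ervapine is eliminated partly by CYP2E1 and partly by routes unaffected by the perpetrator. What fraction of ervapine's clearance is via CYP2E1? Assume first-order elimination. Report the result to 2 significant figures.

0.73

CL'/CL = 1 / 0.432 = 2.315
2.8·fm + (1 − fm) = 2.315
fm = (2.315 − 1) / (2.8 − 1) = 0.73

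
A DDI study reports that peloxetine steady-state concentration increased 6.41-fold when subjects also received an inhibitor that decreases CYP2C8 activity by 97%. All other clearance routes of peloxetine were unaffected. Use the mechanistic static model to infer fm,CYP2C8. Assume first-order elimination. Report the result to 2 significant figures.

Let x = fm,CYP2C8. Because steady-state concentration ∝ 1/CL, relative clearance fell to 1/6.41 = 0.156.
Only the CYP2C8 route changed, so 0.156 = x·0.03 + (1 − x), giving x = 0.87.

0.87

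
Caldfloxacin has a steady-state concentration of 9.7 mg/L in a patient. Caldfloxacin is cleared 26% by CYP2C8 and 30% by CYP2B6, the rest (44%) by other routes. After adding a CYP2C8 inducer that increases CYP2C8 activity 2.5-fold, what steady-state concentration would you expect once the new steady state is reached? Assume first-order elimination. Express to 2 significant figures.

7.0 mg/L

CYP2C8: 0.26 × 2.5 = 0.65
CYP2B6: 0.3 (unchanged)
Other: 0.44 (unchanged)
Relative clearance = 0.65 + 0.3 + 0.44 = 1.39.
With dosing unchanged, steady-state concentration scales as 1/CL: 9.7 / 1.39 = 7.0 mg/L.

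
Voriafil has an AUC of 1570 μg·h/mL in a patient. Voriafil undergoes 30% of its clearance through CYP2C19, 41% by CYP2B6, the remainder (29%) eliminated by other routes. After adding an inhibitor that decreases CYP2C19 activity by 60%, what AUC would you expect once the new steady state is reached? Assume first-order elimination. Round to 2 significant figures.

1.9 × 10³ μg·h/mL

The CYP2C19 pathway (30% of clearance) drops to 0.4× activity: 0.3 × 0.4 = 0.12.
CYP2B6 (41%) and the residual 29% are unaffected.
New clearance relative to baseline: 0.12 + 0.41 + 0.29 = 0.82.
New AUC = baseline ÷ relative clearance = 1570 / 0.82 = 1.9 × 10³ μg·h/mL.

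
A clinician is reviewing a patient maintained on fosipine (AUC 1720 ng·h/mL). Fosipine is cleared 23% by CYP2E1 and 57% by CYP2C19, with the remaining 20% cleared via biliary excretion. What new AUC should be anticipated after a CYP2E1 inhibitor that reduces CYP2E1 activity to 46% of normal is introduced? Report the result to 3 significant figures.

The CYP2E1 pathway (23% of clearance) is reduced to 0.46× activity: 0.23 × 0.46 = 0.1058.
CYP2C19 (57%) and the residual 20% are unaffected.
Relative clearance = 0.1058 + 0.57 + 0.2 = 0.8758.
AUC ∝ 1/CL, so new value = 1720 / 0.8758 = 1.96 × 10³ ng·h/mL.

1.96 × 10³ ng·h/mL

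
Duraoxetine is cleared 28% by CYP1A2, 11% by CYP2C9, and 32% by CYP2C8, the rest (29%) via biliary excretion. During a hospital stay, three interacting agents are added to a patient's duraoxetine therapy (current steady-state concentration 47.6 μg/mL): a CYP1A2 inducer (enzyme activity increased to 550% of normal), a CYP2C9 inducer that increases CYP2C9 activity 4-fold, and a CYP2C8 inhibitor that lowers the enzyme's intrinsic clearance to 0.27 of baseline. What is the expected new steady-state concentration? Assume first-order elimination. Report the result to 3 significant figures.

20.2 μg/mL

The CYP1A2 pathway (28% of clearance) increases to 5.5× activity: 0.28 × 5.5 = 1.54.
The CYP2C9 pathway (11% of clearance) is boosted to 4× activity: 0.11 × 4 = 0.44.
The CYP2C8 pathway (32% of clearance) drops to 0.27× activity: 0.32 × 0.27 = 0.0864.
The remaining 29% of clearance is unaffected.
CL_new/CL_old = 1.54 + 0.44 + 0.0864 + 0.29 = 2.3564.
Dividing the baseline by the relative clearance: 47.6 / 2.3564 = 20.2 μg/mL.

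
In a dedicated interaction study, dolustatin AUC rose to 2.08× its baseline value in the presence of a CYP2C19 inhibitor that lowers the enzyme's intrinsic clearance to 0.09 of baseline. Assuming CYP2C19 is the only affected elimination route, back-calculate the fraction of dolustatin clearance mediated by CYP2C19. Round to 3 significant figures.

0.571

Let x = fm,CYP2C19. Because AUC ∝ 1/CL, relative clearance fell to 1/2.08 = 0.4808.
Only the CYP2C19 route changed, so 0.4808 = x·0.09 + (1 − x), giving x = 0.571.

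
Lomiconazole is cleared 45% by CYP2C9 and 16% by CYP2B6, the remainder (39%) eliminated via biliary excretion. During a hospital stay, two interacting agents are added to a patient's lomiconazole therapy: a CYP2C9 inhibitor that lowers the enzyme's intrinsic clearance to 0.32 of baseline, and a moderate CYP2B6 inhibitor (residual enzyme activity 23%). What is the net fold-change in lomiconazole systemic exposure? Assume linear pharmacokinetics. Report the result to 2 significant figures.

The CYP2C9 pathway (45% of clearance) is reduced to 0.32× activity: 0.45 × 0.32 = 0.144.
The CYP2B6 pathway (16% of clearance) is reduced to 0.23× activity: 0.16 × 0.23 = 0.0368.
Non-CYP routes (39%) are unchanged.
Relative clearance = 0.144 + 0.0368 + 0.39 = 0.5708.
Net systemic exposure ratio = 1 / 0.5708 = 1.8.

1.8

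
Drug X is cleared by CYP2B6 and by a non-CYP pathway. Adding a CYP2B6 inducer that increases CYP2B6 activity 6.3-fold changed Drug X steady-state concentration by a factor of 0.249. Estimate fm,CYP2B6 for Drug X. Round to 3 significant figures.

Let fm be the CYP2B6 fraction. New clearance relative to baseline = fm × 6.3 + (1 − fm).
Steady-state concentration ratio = 1 / (new CL fraction), so new CL fraction = 1 / 0.249 = 4.016.
fm × 6.3 + 1 − fm = 4.016  ⇒  fm × (6.3 − 1) = 3.016  ⇒  fm = 0.569.

0.569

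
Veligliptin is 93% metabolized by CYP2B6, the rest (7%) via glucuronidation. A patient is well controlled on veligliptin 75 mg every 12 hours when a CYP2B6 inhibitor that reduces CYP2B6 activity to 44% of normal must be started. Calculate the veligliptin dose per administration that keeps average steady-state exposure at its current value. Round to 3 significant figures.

35.9 mg

The CYP2B6 pathway (93% of clearance) drops to 0.44× activity: 0.93 × 0.44 = 0.4092.
Non-CYP routes (7%) are unchanged.
CL_new/CL_old = 0.4092 + 0.07 = 0.4792.
Css,avg = (dose rate)/CL, so holding Css fixed requires dose ∝ CL: 75 × 0.4792 = 35.9 mg.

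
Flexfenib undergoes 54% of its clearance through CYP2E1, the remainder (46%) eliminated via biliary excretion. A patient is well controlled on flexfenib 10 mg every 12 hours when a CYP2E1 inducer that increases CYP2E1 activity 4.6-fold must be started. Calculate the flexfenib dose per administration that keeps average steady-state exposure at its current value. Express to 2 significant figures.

The CYP2E1 pathway (54% of clearance) rises to 4.6× activity: 0.54 × 4.6 = 2.484.
The remaining 46% of clearance is unaffected.
New clearance relative to baseline: 2.484 + 0.46 = 2.944.
To maintain the same steady-state level, dose must scale with clearance: new dose = 10 × 2.944 = 29 mg.

29 mg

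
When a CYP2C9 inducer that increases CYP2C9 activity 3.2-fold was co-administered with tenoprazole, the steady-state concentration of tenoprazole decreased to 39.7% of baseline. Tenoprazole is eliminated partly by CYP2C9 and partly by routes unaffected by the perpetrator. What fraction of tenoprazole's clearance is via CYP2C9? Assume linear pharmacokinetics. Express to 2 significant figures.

CL'/CL = 1 / 0.397 = 2.519
3.2·fm + (1 − fm) = 2.519
fm = (2.519 − 1) / (3.2 − 1) = 0.69

0.69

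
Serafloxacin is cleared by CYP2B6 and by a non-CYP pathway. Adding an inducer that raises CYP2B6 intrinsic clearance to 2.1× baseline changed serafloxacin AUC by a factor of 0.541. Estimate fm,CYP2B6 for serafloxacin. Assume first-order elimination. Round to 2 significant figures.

Let fm be the CYP2B6 fraction. New clearance relative to baseline = fm × 2.1 + (1 − fm).
AUC ratio = 1 / (new CL fraction), so new CL fraction = 1 / 0.541 = 1.848.
fm × 2.1 + 1 − fm = 1.848  ⇒  fm × (2.1 − 1) = 0.8484  ⇒  fm = 0.77.

0.77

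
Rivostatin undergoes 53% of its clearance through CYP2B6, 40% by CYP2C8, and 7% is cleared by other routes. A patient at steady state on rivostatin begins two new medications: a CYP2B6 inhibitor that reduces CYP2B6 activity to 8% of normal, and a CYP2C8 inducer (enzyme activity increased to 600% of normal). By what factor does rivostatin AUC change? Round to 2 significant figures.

The CYP2B6 pathway (53% of clearance) is reduced to 0.08× activity: 0.53 × 0.08 = 0.0424.
The CYP2C8 pathway (40% of clearance) is boosted to 6× activity: 0.4 × 6 = 2.4.
Non-CYP routes (7%) are unchanged.
CL_new/CL_old = 0.0424 + 2.4 + 0.07 = 2.5124.
Net AUC ratio = 1 / 2.5124 = 0.40.

0.40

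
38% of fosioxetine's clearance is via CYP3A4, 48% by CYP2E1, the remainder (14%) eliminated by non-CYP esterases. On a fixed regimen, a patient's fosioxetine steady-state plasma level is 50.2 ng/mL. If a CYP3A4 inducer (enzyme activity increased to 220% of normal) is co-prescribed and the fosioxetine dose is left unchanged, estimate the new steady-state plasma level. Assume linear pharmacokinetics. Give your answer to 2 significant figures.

The CYP3A4 pathway (38% of clearance) rises to 2.2× activity: 0.38 × 2.2 = 0.836.
CYP2E1 (48%) and the residual 14% are unaffected.
Relative clearance = 0.836 + 0.48 + 0.14 = 1.456.
Steady-state plasma level ∝ 1/CL, so new value = 50.2 / 1.456 = 34 ng/mL.

34 ng/mL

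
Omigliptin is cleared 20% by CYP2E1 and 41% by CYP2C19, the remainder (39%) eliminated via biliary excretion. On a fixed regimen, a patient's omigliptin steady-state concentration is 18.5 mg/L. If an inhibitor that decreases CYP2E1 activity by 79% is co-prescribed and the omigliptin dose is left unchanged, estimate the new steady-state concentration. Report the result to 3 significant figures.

22.0 mg/L

The CYP2E1 pathway (20% of clearance) falls to 0.21× activity: 0.2 × 0.21 = 0.042.
CYP2C19 (41%) and the residual 39% are unaffected.
CL_new/CL_old = 0.042 + 0.41 + 0.39 = 0.842.
New steady-state concentration = baseline ÷ relative clearance = 18.5 / 0.842 = 22.0 mg/L.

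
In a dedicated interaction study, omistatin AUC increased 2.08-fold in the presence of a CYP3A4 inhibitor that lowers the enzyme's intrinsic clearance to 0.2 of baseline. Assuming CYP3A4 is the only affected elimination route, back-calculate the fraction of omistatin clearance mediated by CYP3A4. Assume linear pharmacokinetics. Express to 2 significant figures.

0.65

Let fm be the CYP3A4 fraction. New clearance relative to baseline = fm × 0.2 + (1 − fm).
AUC ratio = 1 / (new CL fraction), so new CL fraction = 1 / 2.08 = 0.4808.
fm × 0.2 + 1 − fm = 0.4808  ⇒  fm × (0.2 − 1) = −0.5192  ⇒  fm = 0.65.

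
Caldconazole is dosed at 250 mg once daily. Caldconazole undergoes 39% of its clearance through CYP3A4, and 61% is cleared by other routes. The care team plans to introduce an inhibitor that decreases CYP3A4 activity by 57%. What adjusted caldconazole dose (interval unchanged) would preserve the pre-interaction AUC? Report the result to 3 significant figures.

194 mg

The CYP3A4 pathway (39% of clearance) falls to 0.43× activity: 0.39 × 0.43 = 0.1677.
The remaining 61% of clearance is unaffected.
New clearance relative to baseline: 0.1677 + 0.61 = 0.7777.
To maintain the same steady-state level, dose must scale with clearance: new dose = 250 × 0.7777 = 194 mg.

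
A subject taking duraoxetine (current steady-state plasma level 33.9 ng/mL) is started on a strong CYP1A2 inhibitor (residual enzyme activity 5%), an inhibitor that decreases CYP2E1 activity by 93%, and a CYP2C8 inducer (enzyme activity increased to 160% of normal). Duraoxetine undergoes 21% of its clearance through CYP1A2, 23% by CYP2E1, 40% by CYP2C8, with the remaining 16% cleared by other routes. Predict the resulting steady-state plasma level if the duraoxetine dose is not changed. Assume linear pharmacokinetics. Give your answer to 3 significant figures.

The CYP1A2 pathway (21% of clearance) falls to 0.05× activity: 0.21 × 0.05 = 0.0105.
The CYP2E1 pathway (23% of clearance) is reduced to 0.07× activity: 0.23 × 0.07 = 0.0161.
The CYP2C8 pathway (40% of clearance) is boosted to 1.6× activity: 0.4 × 1.6 = 0.64.
Non-CYP routes (16%) are unchanged.
Relative clearance = 0.0105 + 0.0161 + 0.64 + 0.16 = 0.8266.
New steady-state plasma level = 33.9 / 0.8266 = 41.0 ng/mL (concentration scales inversely with clearance).

41.0 ng/mL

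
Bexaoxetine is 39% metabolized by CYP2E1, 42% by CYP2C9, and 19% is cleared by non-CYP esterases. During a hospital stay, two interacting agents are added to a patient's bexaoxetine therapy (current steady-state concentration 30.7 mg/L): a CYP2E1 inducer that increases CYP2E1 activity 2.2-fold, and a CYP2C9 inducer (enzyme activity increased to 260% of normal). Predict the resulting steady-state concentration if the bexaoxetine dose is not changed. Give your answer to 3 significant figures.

CYP2E1: 0.39 × 2.2 = 0.858
CYP2C9: 0.42 × 2.6 = 1.092
Other: 0.19 (unchanged)
Relative clearance = 0.858 + 1.092 + 0.19 = 2.14.
Dividing the baseline by the relative clearance: 30.7 / 2.14 = 14.3 mg/L.

14.3 mg/L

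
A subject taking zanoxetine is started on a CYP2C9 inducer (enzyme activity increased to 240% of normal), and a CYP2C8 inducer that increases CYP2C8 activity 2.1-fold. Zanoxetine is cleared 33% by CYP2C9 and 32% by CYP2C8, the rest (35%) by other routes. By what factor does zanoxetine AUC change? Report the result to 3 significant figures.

0.551

CYP2C9: 0.33 × 2.4 = 0.792
CYP2C8: 0.32 × 2.1 = 0.672
Other: 0.35 (unchanged)
CL_new/CL_old = 0.792 + 0.672 + 0.35 = 1.814.
Because AUC varies inversely with clearance, the combined effect is 1 / 1.814 = 0.551.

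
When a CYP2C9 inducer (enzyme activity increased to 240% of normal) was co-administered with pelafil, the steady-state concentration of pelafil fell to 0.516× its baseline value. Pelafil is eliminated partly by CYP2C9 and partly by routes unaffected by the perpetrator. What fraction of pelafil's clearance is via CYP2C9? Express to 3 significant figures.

Write x for the fraction cleared via CYP2C9. The observed steady-state concentration change means clearance rose to 1/0.516 = 1.938 of baseline.
Setting x·2.4 + (1 − x) = 1.938 and solving: x = (1.938 − 1)/(2.4 − 1) = 0.670.

0.670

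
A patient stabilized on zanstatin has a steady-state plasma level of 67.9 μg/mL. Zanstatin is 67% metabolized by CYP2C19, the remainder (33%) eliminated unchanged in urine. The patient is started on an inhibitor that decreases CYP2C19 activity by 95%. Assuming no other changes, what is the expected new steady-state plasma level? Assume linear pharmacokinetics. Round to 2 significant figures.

1.9 × 10² μg/mL

CYP2C19: 0.67 × 0.05 = 0.0335
Other: 0.33 (unchanged)
Relative clearance = 0.0335 + 0.33 = 0.3635.
New steady-state plasma level = baseline ÷ relative clearance = 67.9 / 0.3635 = 1.9 × 10² μg/mL.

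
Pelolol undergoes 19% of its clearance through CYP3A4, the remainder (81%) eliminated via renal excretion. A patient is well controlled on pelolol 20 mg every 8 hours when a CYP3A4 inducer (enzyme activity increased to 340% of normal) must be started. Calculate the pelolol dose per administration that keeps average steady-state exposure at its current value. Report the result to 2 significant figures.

29 mg

The CYP3A4 pathway (19% of clearance) increases to 3.4× activity: 0.19 × 3.4 = 0.646.
The remaining 81% of clearance is unaffected.
Relative clearance = 0.646 + 0.81 = 1.456.
To maintain the same steady-state level, dose must scale with clearance: new dose = 20 × 1.456 = 29 mg.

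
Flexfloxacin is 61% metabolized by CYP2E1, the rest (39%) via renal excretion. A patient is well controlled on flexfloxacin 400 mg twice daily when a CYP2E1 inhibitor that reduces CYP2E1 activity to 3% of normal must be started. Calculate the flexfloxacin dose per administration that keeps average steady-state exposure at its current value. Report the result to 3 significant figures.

163 mg

The CYP2E1 pathway (61% of clearance) drops to 0.03× activity: 0.61 × 0.03 = 0.0183.
Non-CYP routes (39%) are unchanged.
Relative clearance = 0.0183 + 0.39 = 0.4083.
Css,avg = (dose rate)/CL, so holding Css fixed requires dose ∝ CL: 400 × 0.4083 = 163 mg.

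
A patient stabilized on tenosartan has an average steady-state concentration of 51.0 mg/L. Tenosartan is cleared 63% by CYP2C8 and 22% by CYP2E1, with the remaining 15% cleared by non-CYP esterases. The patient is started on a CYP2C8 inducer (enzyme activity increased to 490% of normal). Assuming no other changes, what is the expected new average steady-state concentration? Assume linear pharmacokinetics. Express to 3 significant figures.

The CYP2C8 pathway (63% of clearance) increases to 4.9× activity: 0.63 × 4.9 = 3.087.
CYP2E1 (22%) and the residual 15% are unaffected.
CL_new/CL_old = 3.087 + 0.22 + 0.15 = 3.457.
New average steady-state concentration = baseline ÷ relative clearance = 51.0 / 3.457 = 14.8 mg/L.

14.8 mg/L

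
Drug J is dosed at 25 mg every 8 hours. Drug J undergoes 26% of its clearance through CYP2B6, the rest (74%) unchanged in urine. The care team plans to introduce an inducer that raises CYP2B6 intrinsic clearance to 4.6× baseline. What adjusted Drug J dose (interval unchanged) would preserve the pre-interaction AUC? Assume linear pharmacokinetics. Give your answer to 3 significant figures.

The CYP2B6 pathway (26% of clearance) increases to 4.6× activity: 0.26 × 4.6 = 1.196.
The remaining 74% of clearance is unaffected.
CL_new/CL_old = 1.196 + 0.74 = 1.936.
Css,avg = (dose rate)/CL, so holding Css fixed requires dose ∝ CL: 25 × 1.936 = 48.4 mg.

48.4 mg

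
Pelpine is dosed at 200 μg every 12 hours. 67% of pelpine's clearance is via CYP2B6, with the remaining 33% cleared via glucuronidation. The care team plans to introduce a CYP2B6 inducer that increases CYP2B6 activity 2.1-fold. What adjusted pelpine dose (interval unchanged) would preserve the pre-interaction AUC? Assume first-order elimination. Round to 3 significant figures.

347 μg

The CYP2B6 pathway (67% of clearance) rises to 2.1× activity: 0.67 × 2.1 = 1.407.
Non-CYP routes (33%) are unchanged.
Relative clearance = 1.407 + 0.33 = 1.737.
Exposure is unchanged when dose changes in proportion to clearance. New dose = 200 μg × 1.737 = 347 μg.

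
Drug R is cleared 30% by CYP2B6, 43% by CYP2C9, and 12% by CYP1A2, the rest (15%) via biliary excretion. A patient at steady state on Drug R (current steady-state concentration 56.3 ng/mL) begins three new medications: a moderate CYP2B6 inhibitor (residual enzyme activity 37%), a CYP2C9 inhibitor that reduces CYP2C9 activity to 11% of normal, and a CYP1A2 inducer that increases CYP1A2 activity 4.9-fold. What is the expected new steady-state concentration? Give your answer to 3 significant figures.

62.8 ng/mL

CYP2B6: 0.3 × 0.37 = 0.111
CYP2C9: 0.43 × 0.11 = 0.0473
CYP1A2: 0.12 × 4.9 = 0.588
Other: 0.15 (unchanged)
New clearance relative to baseline: 0.111 + 0.0473 + 0.588 + 0.15 = 0.8963.
Steady-state concentration ∝ 1/CL: new value = 56.3 / 0.8963 = 62.8 ng/mL.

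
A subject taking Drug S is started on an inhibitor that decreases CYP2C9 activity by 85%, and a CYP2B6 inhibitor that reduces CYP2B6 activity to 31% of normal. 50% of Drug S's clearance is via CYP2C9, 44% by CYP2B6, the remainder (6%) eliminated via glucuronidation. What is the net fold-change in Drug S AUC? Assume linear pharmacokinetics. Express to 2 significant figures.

CYP2C9: 0.5 × 0.15 = 0.075
CYP2B6: 0.44 × 0.31 = 0.1364
Other: 0.06 (unchanged)
New clearance relative to baseline: 0.075 + 0.1364 + 0.06 = 0.2714.
AUC ∝ 1/CL: fold-change = 1 / 0.2714 = 3.7.

3.7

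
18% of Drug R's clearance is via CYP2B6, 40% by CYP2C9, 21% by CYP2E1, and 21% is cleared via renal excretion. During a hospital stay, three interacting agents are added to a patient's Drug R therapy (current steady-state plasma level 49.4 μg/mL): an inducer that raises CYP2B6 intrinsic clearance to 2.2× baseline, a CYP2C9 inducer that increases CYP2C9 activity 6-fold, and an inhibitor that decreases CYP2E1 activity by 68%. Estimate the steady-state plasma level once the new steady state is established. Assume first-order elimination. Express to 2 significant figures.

16 μg/mL

The CYP2B6 pathway (18% of clearance) rises to 2.2× activity: 0.18 × 2.2 = 0.396.
The CYP2C9 pathway (40% of clearance) increases to 6× activity: 0.4 × 6 = 2.4.
The CYP2E1 pathway (21% of clearance) is reduced to 0.32× activity: 0.21 × 0.32 = 0.0672.
The remaining 21% of clearance is unaffected.
Relative clearance = 0.396 + 2.4 + 0.0672 + 0.21 = 3.0732.
New steady-state plasma level = 49.4 / 3.0732 = 16 μg/mL (concentration scales inversely with clearance).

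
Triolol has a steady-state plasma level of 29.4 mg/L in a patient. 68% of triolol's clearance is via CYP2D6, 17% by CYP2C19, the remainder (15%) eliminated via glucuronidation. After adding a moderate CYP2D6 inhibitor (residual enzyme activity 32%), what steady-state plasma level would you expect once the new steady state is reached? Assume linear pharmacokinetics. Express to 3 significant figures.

54.7 mg/L

The CYP2D6 pathway (68% of clearance) drops to 0.32× activity: 0.68 × 0.32 = 0.2176.
CYP2C19 (17%) and the residual 15% are unaffected.
CL_new/CL_old = 0.2176 + 0.17 + 0.15 = 0.5376.
Steady-state plasma level ∝ 1/CL, so new value = 29.4 / 0.5376 = 54.7 mg/L.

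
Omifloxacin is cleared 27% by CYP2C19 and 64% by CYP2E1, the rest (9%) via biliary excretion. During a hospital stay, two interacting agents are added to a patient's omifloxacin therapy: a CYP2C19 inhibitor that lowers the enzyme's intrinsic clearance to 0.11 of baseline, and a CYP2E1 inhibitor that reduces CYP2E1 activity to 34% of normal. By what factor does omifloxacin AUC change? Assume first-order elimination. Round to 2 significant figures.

3.0

CYP2C19: 0.27 × 0.11 = 0.0297
CYP2E1: 0.64 × 0.34 = 0.2176
Other: 0.09 (unchanged)
New clearance relative to baseline: 0.0297 + 0.2176 + 0.09 = 0.3373.
Because AUC varies inversely with clearance, the combined effect is 1 / 0.3373 = 3.0.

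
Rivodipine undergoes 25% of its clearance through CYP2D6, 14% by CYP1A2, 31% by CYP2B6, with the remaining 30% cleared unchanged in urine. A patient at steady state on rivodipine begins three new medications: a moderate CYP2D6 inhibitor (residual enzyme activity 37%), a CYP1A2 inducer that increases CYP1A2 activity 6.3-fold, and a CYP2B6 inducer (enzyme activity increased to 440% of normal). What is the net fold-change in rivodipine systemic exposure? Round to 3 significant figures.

The CYP2D6 pathway (25% of clearance) drops to 0.37× activity: 0.25 × 0.37 = 0.0925.
The CYP1A2 pathway (14% of clearance) is boosted to 6.3× activity: 0.14 × 6.3 = 0.882.
The CYP2B6 pathway (31% of clearance) is boosted to 4.4× activity: 0.31 × 4.4 = 1.364.
Non-CYP routes (30%) are unchanged.
New clearance relative to baseline: 0.0925 + 0.882 + 1.364 + 0.3 = 2.6385.
Systemic exposure ∝ 1/CL: fold-change = 1 / 2.6385 = 0.379.

0.379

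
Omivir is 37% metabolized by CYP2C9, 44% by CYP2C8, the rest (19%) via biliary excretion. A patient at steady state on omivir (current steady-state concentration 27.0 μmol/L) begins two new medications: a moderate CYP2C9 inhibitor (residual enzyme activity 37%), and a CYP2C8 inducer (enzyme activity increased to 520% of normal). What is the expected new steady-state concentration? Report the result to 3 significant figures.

10.3 μmol/L

The CYP2C9 pathway (37% of clearance) is reduced to 0.37× activity: 0.37 × 0.37 = 0.1369.
The CYP2C8 pathway (44% of clearance) is boosted to 5.2× activity: 0.44 × 5.2 = 2.288.
Non-CYP routes (19%) are unchanged.
New clearance relative to baseline: 0.1369 + 2.288 + 0.19 = 2.6149.
Dividing the baseline by the relative clearance: 27.0 / 2.6149 = 10.3 μmol/L.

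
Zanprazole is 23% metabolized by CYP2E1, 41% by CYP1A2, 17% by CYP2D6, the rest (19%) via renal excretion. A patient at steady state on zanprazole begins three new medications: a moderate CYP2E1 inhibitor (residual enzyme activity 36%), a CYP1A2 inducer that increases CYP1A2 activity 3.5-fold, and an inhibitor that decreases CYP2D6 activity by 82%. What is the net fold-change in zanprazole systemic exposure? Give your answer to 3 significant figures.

The CYP2E1 pathway (23% of clearance) is reduced to 0.36× activity: 0.23 × 0.36 = 0.0828.
The CYP1A2 pathway (41% of clearance) increases to 3.5× activity: 0.41 × 3.5 = 1.435.
The CYP2D6 pathway (17% of clearance) is reduced to 0.18× activity: 0.17 × 0.18 = 0.0306.
The remaining 19% of clearance is unaffected.
Relative clearance = 0.0828 + 1.435 + 0.0306 + 0.19 = 1.7384.
Net systemic exposure ratio = 1 / 1.7384 = 0.575.

0.575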